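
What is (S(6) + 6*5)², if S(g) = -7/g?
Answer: 29929/36 ≈ 831.36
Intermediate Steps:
(S(6) + 6*5)² = (-7/6 + 6*5)² = (-7*⅙ + 30)² = (-7/6 + 30)² = (173/6)² = 29929/36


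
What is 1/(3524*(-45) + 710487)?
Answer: 1/551907 ≈ 1.8119e-6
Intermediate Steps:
1/(3524*(-45) + 710487) = 1/(-158580 + 710487) = 1/551907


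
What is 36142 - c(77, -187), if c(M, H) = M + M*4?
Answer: 35757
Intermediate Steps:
c(M, H) = 5*M (c(M, H) = M + 4*M = 5*M)
36142 - c(77, -187) = 36142 - 5*77 = 36142 - 1*385 = 36142 - 385 = 35757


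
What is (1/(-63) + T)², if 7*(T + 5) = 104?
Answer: 384400/3969 ≈ 96.851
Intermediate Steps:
T = 69/7 (T = -5 + (⅐)*104 = -5 + 104/7 = 69/7 ≈ 9.8571)
(1/(-63) + T)² = (1/(-63) + 69/7)² = (-1/63 + 69/7)² = (620/63)² = 384400/3969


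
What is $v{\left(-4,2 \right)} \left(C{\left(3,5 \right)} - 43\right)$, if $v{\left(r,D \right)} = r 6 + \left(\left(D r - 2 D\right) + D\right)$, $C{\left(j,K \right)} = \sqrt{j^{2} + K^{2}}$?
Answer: $1462 - 34 \sqrt{34} \approx 1263.7$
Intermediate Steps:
$C{\left(j,K \right)} = \sqrt{K^{2} + j^{2}}$
$v{\left(r,D \right)} = - D + 6 r + D r$ ($v{\left(r,D \right)} = 6 r + \left(\left(- 2 D + D r\right) + D\right) = 6 r + \left(- D + D r\right) = - D + 6 r + D r$)
$v{\left(-4,2 \right)} \left(C{\left(3,5 \right)} - 43\right) = \left(\left(-1\right) 2 + 6 \left(-4\right) + 2 \left(-4\right)\right) \left(\sqrt{5^{2} + 3^{2}} - 43\right) = \left(-2 - 24 - 8\right) \left(\sqrt{25 + 9} - 43\right) = - 34 \left(\sqrt{34} - 43\right) = - 34 \left(-43 + \sqrt{34}\right) = 1462 - 34 \sqrt{34}$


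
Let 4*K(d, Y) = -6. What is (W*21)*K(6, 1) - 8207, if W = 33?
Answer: -18493/2 ≈ -9246.5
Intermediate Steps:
K(d, Y) = -3/2 (K(d, Y) = (¼)*(-6) = -3/2)
(W*21)*K(6, 1) - 8207 = (33*21)*(-3/2) - 8207 = 693*(-3/2) - 8207 = -2079/2 - 8207 = -18493/2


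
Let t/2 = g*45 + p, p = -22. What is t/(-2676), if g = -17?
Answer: 787/1338 ≈ 0.58819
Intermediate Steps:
t = -1574 (t = 2*(-17*45 - 22) = 2*(-765 - 22) = 2*(-787) = -1574)
t/(-2676) = -1574/(-2676) = -1574*(-1/2676) = 787/1338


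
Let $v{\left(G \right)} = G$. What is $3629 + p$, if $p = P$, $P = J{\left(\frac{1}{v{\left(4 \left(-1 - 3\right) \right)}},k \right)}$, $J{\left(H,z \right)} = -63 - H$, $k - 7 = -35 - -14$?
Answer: $\frac{57057}{16} \approx 3566.1$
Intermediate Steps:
$k = -14$ ($k = 7 - 21 = -14$)
$P = - \frac{1007}{16}$ ($P = -63 - \frac{1}{4 \left(-1 - 3\right)} = -63 - \frac{1}{4 \left(-4\right)} = -63 - \frac{1}{-16} = -63 - - \frac{1}{16} = -63 + \frac{1}{16} = - \frac{1007}{16} \approx -62.938$)
$p = - \frac{1007}{16} \approx -62.938$
$3629 + p = 3629 - \frac{1007}{16} = \frac{57057}{16}$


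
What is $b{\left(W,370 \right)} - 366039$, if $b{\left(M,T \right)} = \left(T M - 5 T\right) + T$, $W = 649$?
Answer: $-127389$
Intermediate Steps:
$b{\left(M,T \right)} = - 4 T + M T$ ($b{\left(M,T \right)} = \left(M T - 5 T\right) + T = \left(- 5 T + M T\right) + T = - 4 T + M T$)
$b{\left(W,370 \right)} - 366039 = 370 \left(-4 + 649\right) - 366039 = 370 \cdot 645 - 366039 = 238650 - 366039 = -127389$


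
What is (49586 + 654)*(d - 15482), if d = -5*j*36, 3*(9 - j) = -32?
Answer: -955665280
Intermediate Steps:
j = 59/3 (j = 9 - ⅓*(-32) = 9 + 32/3 = 59/3 ≈ 19.667)
d = -3540 (d = -5*59/3*36 = -295/3*36 = -3540)
(49586 + 654)*(d - 15482) = (49586 + 654)*(-3540 - 15482) = 50240*(-19022) = -955665280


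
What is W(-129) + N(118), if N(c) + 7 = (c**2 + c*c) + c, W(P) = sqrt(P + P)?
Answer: 27959 + I*sqrt(258) ≈ 27959.0 + 16.062*I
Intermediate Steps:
W(P) = sqrt(2)*sqrt(P) (W(P) = sqrt(2*P) = sqrt(2)*sqrt(P))
N(c) = -7 + c + 2*c**2 (N(c) = -7 + ((c**2 + c*c) + c) = -7 + ((c**2 + c**2) + c) = -7 + (2*c**2 + c) = -7 + (c + 2*c**2) = -7 + c + 2*c**2)
W(-129) + N(118) = sqrt(2)*sqrt(-129) + (-7 + 118 + 2*118**2) = sqrt(2)*(I*sqrt(129)) + (-7 + 118 + 2*13924) = I*sqrt(258) + (-7 + 118 + 27848) = I*sqrt(258) + 27959 = 27959 + I*sqrt(258)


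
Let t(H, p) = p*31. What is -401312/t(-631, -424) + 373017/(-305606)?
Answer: 14717552453/502110658 ≈ 29.311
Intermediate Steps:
t(H, p) = 31*p
-401312/t(-631, -424) + 373017/(-305606) = -401312/(31*(-424)) + 373017/(-305606) = -401312/(-13144) + 373017*(-1/305606) = -401312*(-1/13144) - 373017/305606 = 50164/1643 - 373017/305606 = 14717552453/502110658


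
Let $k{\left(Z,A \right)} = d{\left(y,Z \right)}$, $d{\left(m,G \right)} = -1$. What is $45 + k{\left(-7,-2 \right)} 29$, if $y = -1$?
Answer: $16$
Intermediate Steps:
$k{\left(Z,A \right)} = -1$
$45 + k{\left(-7,-2 \right)} 29 = 45 - 29 = 16$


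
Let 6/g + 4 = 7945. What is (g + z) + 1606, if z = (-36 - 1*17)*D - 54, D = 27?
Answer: 320289/2647 ≈ 121.00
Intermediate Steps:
g = 2/2647 (g = 6/(-4 + 7945) = 6/7941 = 6*(1/7941) = 2/2647 ≈ 0.00075557)
z = -1485 (z = (-36 - 1*17)*27 - 54 = (-36 - 17)*27 - 54 = -53*27 - 54 = -1431 - 54 = -1485)
(g + z) + 1606 = (2/2647 - 1485) + 1606 = -3930793/2647 + 1606 = 320289/2647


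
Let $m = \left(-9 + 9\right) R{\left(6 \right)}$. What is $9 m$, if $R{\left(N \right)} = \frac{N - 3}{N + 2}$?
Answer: $0$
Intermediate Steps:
$R{\left(N \right)} = \frac{-3 + N}{2 + N}$
$m = 0$ ($m = \left(-9 + 9\right) \frac{-3 + 6}{2 + 6} = 0 \cdot \frac{1}{8} \cdot 3 = 0 \cdot \frac{3}{8} = 0$)
$9 m = 9 \cdot 0 = 0$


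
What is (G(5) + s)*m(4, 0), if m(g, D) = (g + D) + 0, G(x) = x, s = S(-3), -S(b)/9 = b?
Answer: 128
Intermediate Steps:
S(b) = -9*b
s = 27 (s = -9*(-3) = 27)
m(g, D) = D + g (m(g, D) = (D + g) + 0 = D + g)
(G(5) + s)*m(4, 0) = (5 + 27)*(0 + 4) = 32*4 = 128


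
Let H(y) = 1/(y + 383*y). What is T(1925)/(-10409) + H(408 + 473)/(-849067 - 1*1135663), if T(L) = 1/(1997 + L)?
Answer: -335741461009/13705509003405838080 ≈ -2.4497e-8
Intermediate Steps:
H(y) = 1/(384*y)
T(1925)/(-10409) + H(408 + 473)/(-849067 - 1*1135663) = 1/((1997 + 1925)*(-10409)) + (1/(384*(408 + 473)))/(-849067 - 1*1135663) = -1/10409/3922 + ((1/384)/881)/(-849067 - 1135663) = (1/3922)*(-1/10409) + ((1/384)*(1/881))/(-1984730) = -1/40824098 + (1/338304)*(-1/1984730) = -1/40824098 - 1/671442097920 = -335741461009/13705509003405838080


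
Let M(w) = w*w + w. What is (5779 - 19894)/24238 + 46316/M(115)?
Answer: 233578277/80833730 ≈ 2.8896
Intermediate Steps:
M(w) = w + w**2 (M(w) = w**2 + w = w + w**2)
(5779 - 19894)/24238 + 46316/M(115) = (5779 - 19894)/24238 + 46316/((115*(1 + 115))) = -14115*1/24238 + 46316/((115*116)) = -14115/24238 + 46316/13340 = -14115/24238 + 46316*(1/13340) = -14115/24238 + 11579/3335 = 233578277/80833730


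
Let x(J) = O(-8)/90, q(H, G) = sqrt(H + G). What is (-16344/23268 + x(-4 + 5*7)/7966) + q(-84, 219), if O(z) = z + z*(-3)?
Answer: -34872902/49648095 + 3*sqrt(15) ≈ 10.917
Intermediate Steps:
q(H, G) = sqrt(G + H)
O(z) = -2*z (O(z) = z - 3*z = -2*z)
x(J) = 8/45 (x(J) = -2*(-8)/90 = 16*(1/90) = 8/45)
(-16344/23268 + x(-4 + 5*7)/7966) + q(-84, 219) = (-16344/23268 + (8/45)/7966) + sqrt(219 - 84) = (-16344*1/23268 + (8/45)*(1/7966)) + sqrt(135) = (-1362/1939 + 4/179235) + 3*sqrt(15) = -34872902/49648095 + 3*sqrt(15)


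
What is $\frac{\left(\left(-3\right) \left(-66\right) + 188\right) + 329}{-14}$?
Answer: $- \frac{715}{14} \approx -51.071$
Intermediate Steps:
$\frac{\left(\left(-3\right) \left(-66\right) + 188\right) + 329}{-14} = \left(\left(198 + 188\right) + 329\right) \left(- \frac{1}{14}\right) = \left(386 + 329\right) \left(- \frac{1}{14}\right) = 715 \left(- \frac{1}{14}\right) = - \frac{715}{14}$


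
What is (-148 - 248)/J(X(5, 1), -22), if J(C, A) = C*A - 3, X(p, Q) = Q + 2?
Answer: 132/23 ≈ 5.7391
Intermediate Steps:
X(p, Q) = 2 + Q
J(C, A) = -3 + A*C (J(C, A) = A*C - 3 = -3 + A*C)
(-148 - 248)/J(X(5, 1), -22) = (-148 - 248)/(-3 - 22*(2 + 1)) = -396/(-3 - 22*3) = -396/(-3 - 66) = -396/(-69) = -396*(-1/69) = 132/23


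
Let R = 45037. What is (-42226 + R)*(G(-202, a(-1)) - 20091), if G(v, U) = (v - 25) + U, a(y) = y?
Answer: -57116709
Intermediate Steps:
G(v, U) = -25 + U + v (G(v, U) = (-25 + v) + U = -25 + U + v)
(-42226 + R)*(G(-202, a(-1)) - 20091) = (-42226 + 45037)*((-25 - 1 - 202) - 20091) = 2811*(-228 - 20091) = 2811*(-20319) = -57116709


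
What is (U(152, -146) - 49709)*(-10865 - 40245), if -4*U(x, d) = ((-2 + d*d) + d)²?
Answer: 5727936799150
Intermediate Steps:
U(x, d) = -(-2 + d + d²)²/4 (U(x, d) = -((-2 + d*d) + d)²/4 = -((-2 + d²) + d)²/4 = -(-2 + d + d²)²/4)
(U(152, -146) - 49709)*(-10865 - 40245) = (-(-2 - 146 + (-146)²)²/4 - 49709)*(-10865 - 40245) = (-(-2 - 146 + 21316)²/4 - 49709)*(-51110) = (-¼*21168² - 49709)*(-51110) = (-¼*448084224 - 49709)*(-51110) = (-112021056 - 49709)*(-51110) = -112070765*(-51110) = 5727936799150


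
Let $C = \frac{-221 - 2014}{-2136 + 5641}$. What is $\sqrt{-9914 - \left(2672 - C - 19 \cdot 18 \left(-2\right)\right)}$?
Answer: $\frac{i \sqrt{6521204617}}{701} \approx 115.2 i$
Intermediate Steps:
$C = - \frac{447}{701}$ ($C = - \frac{2235}{3505} = \left(-2235\right) \frac{1}{3505} = - \frac{447}{701} \approx -0.63766$)
$\sqrt{-9914 - \left(2672 - C - 19 \cdot 18 \left(-2\right)\right)} = \sqrt{-9914 - \left(\frac{1873519}{701} - 19 \cdot 18 \left(-2\right)\right)} = \sqrt{-9914 + \left(\left(342 \left(-2\right) - \frac{447}{701}\right) - 2672\right)} = \sqrt{-9914 - \frac{2353003}{701}} = \sqrt{- \frac{9302717}{701}} = \frac{i \sqrt{6521204617}}{701}$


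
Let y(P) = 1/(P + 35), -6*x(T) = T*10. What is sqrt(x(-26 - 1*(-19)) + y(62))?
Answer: sqrt(988818)/291 ≈ 3.4172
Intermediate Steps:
x(T) = -5*T/3 (x(T) = -T*10/6 = -5*T/3)
y(P) = 1/(35 + P)
sqrt(x(-26 - 1*(-19)) + y(62)) = sqrt(-5*(-26 - 1*(-19))/3 + 1/(35 + 62)) = sqrt(-5*(-26 + 19)/3 + 1/97) = sqrt(-5/3*(-7) + 1/97) = sqrt(35/3 + 1/97) = sqrt(3398/291) = sqrt(988818)/291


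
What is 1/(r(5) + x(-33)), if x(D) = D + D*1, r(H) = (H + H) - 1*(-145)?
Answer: 1/89 ≈ 0.011236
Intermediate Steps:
r(H) = 145 + 2*H (r(H) = 2*H + 145 = 145 + 2*H)
x(D) = 2*D (x(D) = D + D = 2*D)
1/(r(5) + x(-33)) = 1/((145 + 2*5) + 2*(-33)) = 1/((145 + 10) - 66) = 1/(155 - 66) = 1/89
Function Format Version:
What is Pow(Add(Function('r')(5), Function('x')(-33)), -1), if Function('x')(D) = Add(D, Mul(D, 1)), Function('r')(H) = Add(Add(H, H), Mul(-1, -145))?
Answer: Rational(1, 89) ≈ 0.011236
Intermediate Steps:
Function('r')(H) = Add(145, Mul(2, H)) (Function('r')(H) = Add(Mul(2, H), 145) = Add(145, Mul(2, H)))
Function('x')(D) = Mul(2, D) (Function('x')(D) = Add(D, D) = Mul(2, D))
Pow(Add(Function('r')(5), Function('x')(-33)), -1) = Pow(Add(Add(145, Mul(2, 5)), Mul(2, -33)), -1) = Pow(Add(Add(145, 10), -66), -1) = Pow(Add(155, -66), -1) = Pow(89, -1) = Rational(1, 89)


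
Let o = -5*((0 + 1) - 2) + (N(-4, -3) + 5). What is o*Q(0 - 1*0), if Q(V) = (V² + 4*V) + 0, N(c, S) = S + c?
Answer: 0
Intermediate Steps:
o = 3 (o = -5*((0 + 1) - 2) + ((-3 - 4) + 5) = -5*(1 - 2) + (-7 + 5) = -5*(-1) - 2 = 5 - 2 = 3)
Q(V) = V² + 4*V
o*Q(0 - 1*0) = 3*((0 - 1*0)*(4 + (0 - 1*0))) = 3*((0 + 0)*(4 + (0 + 0))) = 3*(0*(4 + 0)) = 3*(0*4) = 3*0 = 0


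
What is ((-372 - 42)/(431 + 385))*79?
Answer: -5451/136 ≈ -40.081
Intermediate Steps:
((-372 - 42)/(431 + 385))*79 = -414/816*79 = -414*1/816*79 = -69/136*79 = -5451/136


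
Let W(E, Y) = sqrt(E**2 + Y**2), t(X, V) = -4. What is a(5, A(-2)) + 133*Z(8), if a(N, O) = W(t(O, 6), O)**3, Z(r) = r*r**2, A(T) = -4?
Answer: 68096 + 128*sqrt(2) ≈ 68277.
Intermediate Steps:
Z(r) = r**3
a(N, O) = (16 + O**2)**(3/2) (a(N, O) = (sqrt((-4)**2 + O**2))**3 = (sqrt(16 + O**2))**3 = (16 + O**2)**(3/2))
a(5, A(-2)) + 133*Z(8) = (16 + (-4)**2)**(3/2) + 133*8**3 = (16 + 16)**(3/2) + 133*512 = 32**(3/2) + 68096 = 128*sqrt(2) + 68096 = 68096 + 128*sqrt(2)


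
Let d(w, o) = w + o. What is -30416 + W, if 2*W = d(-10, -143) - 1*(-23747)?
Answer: -18619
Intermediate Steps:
d(w, o) = o + w
W = 11797 (W = ((-143 - 10) - 1*(-23747))/2 = (-153 + 23747)/2 = (½)*23594 = 11797)
-30416 + W = -30416 + 11797 = -18619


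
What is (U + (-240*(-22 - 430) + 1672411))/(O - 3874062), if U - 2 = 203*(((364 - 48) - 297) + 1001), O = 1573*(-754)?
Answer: -1987953/5060104 ≈ -0.39287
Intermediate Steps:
O = -1186042
U = 207062 (U = 2 + 203*(((364 - 48) - 297) + 1001) = 2 + 203*((316 - 297) + 1001) = 2 + 203*(19 + 1001) = 2 + 203*1020 = 2 + 207060 = 207062)
(U + (-240*(-22 - 430) + 1672411))/(O - 3874062) = (207062 + (-240*(-22 - 430) + 1672411))/(-1186042 - 3874062) = (207062 + (-240*(-452) + 1672411))/(-5060104) = (207062 + (108480 + 1672411))*(-1/5060104) = (207062 + 1780891)*(-1/5060104) = 1987953*(-1/5060104) = -1987953/5060104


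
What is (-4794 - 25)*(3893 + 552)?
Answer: -21420455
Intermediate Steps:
(-4794 - 25)*(3893 + 552) = -4819*4445 = -21420455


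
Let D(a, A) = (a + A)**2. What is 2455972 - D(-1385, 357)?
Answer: 1399188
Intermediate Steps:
D(a, A) = (A + a)**2
2455972 - D(-1385, 357) = 2455972 - (357 - 1385)**2 = 2455972 - 1*(-1028)**2 = 2455972 - 1*1056784 = 2455972 - 1056784 = 1399188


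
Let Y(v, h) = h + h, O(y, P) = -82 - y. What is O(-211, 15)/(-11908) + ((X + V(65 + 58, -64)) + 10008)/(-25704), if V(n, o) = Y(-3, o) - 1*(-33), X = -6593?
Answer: -5356297/38260404 ≈ -0.14000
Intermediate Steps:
Y(v, h) = 2*h
V(n, o) = 33 + 2*o (V(n, o) = 2*o - 1*(-33) = 2*o + 33 = 33 + 2*o)
O(-211, 15)/(-11908) + ((X + V(65 + 58, -64)) + 10008)/(-25704) = (-82 - 1*(-211))/(-11908) + ((-6593 + (33 + 2*(-64))) + 10008)/(-25704) = (-82 + 211)*(-1/11908) + ((-6593 + (33 - 128)) + 10008)*(-1/25704) = 129*(-1/11908) + ((-6593 - 95) + 10008)*(-1/25704) = -129/11908 + (-6688 + 10008)*(-1/25704) = -129/11908 + 3320*(-1/25704) = -129/11908 - 415/3213 = -5356297/38260404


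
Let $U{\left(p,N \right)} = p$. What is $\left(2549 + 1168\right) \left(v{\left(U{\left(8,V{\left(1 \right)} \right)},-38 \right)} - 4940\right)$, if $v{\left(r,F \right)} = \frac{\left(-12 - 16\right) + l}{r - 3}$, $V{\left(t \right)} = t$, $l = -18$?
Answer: $- \frac{91980882}{5} \approx -1.8396 \cdot 10^{7}$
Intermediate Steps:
$v{\left(r,F \right)} = - \frac{46}{-3 + r}$ ($v{\left(r,F \right)} = \frac{\left(-12 - 16\right) - 18}{r - 3} = \frac{\left(-12 - 16\right) - 18}{-3 + r} = \frac{-28 - 18}{-3 + r} = - \frac{46}{-3 + r}$)
$\left(2549 + 1168\right) \left(v{\left(U{\left(8,V{\left(1 \right)} \right)},-38 \right)} - 4940\right) = \left(2549 + 1168\right) \left(- \frac{46}{-3 + 8} - 4940\right) = 3717 \left(- \frac{46}{5} - 4940\right) = 3717 \left(- \frac{24746}{5}\right) = - \frac{91980882}{5}$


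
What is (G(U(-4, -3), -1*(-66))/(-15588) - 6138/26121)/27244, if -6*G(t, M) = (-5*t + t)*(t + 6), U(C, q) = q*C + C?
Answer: -12203689/1386631561014 ≈ -8.8010e-6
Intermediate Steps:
U(C, q) = C + C*q (U(C, q) = C*q + C = C + C*q)
G(t, M) = 2*t*(6 + t)/3 (G(t, M) = -(-5*t + t)*(t + 6)/6 = -(-4*t)*(6 + t)/6 = -(-2)*t*(6 + t)/3 = 2*t*(6 + t)/3)
(G(U(-4, -3), -1*(-66))/(-15588) - 6138/26121)/27244 = ((2*(-4*(1 - 3))*(6 - 4*(1 - 3))/3)/(-15588) - 6138/26121)/27244 = ((2*(-4*(-2))*(6 - 4*(-2))/3)*(-1/15588) - 6138*1/26121)*(1/27244) = (((2/3)*8*(6 + 8))*(-1/15588) - 2046/8707)*(1/27244) = (((2/3)*8*14)*(-1/15588) - 2046/8707)*(1/27244) = ((224/3)*(-1/15588) - 2046/8707)*(1/27244) = (-56/11691 - 2046/8707)*(1/27244) = -24407378/101793537*1/27244 = -12203689/1386631561014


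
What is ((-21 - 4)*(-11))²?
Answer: 75625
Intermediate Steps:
((-21 - 4)*(-11))² = (-25*(-11))² = 275² = 75625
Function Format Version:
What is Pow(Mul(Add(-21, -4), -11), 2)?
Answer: 75625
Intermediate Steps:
Pow(Mul(Add(-21, -4), -11), 2) = Pow(Mul(-25, -11), 2) = Pow(275, 2) = 75625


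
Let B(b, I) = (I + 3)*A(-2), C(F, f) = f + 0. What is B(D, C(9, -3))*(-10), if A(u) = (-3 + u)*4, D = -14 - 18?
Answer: 0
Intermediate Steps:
C(F, f) = f
D = -32
A(u) = -12 + 4*u
B(b, I) = -60 - 20*I (B(b, I) = (I + 3)*(-12 + 4*(-2)) = (3 + I)*(-12 - 8) = (3 + I)*(-20) = -60 - 20*I)
B(D, C(9, -3))*(-10) = (-60 - 20*(-3))*(-10) = (-60 + 60)*(-10) = 0*(-10) = 0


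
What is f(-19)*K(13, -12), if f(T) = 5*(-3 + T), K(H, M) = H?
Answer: -1430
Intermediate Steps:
f(T) = -15 + 5*T
f(-19)*K(13, -12) = (-15 + 5*(-19))*13 = (-15 - 95)*13 = -110*13 = -1430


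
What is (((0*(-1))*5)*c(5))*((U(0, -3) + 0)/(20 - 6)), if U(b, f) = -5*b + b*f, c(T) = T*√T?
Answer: 0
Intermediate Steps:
c(T) = T^(3/2)
(((0*(-1))*5)*c(5))*((U(0, -3) + 0)/(20 - 6)) = (((0*(-1))*5)*5^(3/2))*((0*(-5 - 3) + 0)/(20 - 6)) = ((0*5)*(5*√5))*((0*(-8) + 0)/14) = (0*(5*√5))*((0 + 0)*(1/14)) = 0*(0*(1/14)) = 0*0 = 0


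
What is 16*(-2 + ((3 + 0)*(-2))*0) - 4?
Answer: -36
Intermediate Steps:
16*(-2 + ((3 + 0)*(-2))*0) - 4 = 16*(-2 + (3*(-2))*0) - 4 = 16*(-2 - 6*0) - 4 = 16*(-2 + 0) - 4 = 16*(-2) - 4 = -32 - 4 = -36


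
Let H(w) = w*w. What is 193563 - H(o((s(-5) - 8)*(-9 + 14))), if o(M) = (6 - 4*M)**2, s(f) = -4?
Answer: -3661992693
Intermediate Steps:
H(w) = w**2
193563 - H(o((s(-5) - 8)*(-9 + 14))) = 193563 - (4*(-3 + 2*((-4 - 8)*(-9 + 14)))**2)**2 = 193563 - (4*(-3 + 2*(-12*5))**2)**2 = 193563 - (4*(-3 + 2*(-60))**2)**2 = 193563 - (4*(-3 - 120)**2)**2 = 193563 - (4*(-123)**2)**2 = 193563 - (4*15129)**2 = 193563 - 1*60516**2 = 193563 - 1*3662186256 = 193563 - 3662186256 = -3661992693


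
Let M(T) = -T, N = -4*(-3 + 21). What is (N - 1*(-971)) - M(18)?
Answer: 917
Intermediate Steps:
N = -72 (N = -4*18 = -72)
(N - 1*(-971)) - M(18) = (-72 - 1*(-971)) - (-1)*18 = (-72 + 971) - 1*(-18) = 899 + 18 = 917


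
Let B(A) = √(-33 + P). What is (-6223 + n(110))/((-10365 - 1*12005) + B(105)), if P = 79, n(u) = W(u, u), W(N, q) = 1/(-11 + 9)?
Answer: 46406565/166805618 + 4149*√46/333611236 ≈ 0.27829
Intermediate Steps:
W(N, q) = -½ (W(N, q) = 1/(-2) = -½)
n(u) = -½
B(A) = √46 (B(A) = √(-33 + 79) = √46)
(-6223 + n(110))/((-10365 - 1*12005) + B(105)) = (-6223 - ½)/((-10365 - 1*12005) + √46) = -12447/(2*((-10365 - 12005) + √46)) = -12447/(2*(-22370 + √46))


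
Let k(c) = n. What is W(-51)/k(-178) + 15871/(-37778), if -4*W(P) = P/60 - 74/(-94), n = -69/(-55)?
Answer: -399498263/980112432 ≈ -0.40760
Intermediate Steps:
n = 69/55 (n = -69*(-1/55) = 69/55 ≈ 1.2545)
k(c) = 69/55
W(P) = -37/188 - P/240 (W(P) = -(P/60 - 74/(-94))/4 = -(P*(1/60) - 74*(-1/94))/4 = -(P/60 + 37/47)/4 = -(37/47 + P/60)/4 = -37/188 - P/240)
W(-51)/k(-178) + 15871/(-37778) = (-37/188 - 1/240*(-51))/(69/55) + 15871/(-37778) = (-37/188 + 17/80)*(55/69) + 15871*(-1/37778) = (59/3760)*(55/69) - 15871/37778 = 649/51888 - 15871/37778 = -399498263/980112432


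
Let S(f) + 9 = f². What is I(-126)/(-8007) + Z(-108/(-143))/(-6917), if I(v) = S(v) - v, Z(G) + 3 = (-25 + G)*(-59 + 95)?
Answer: -4938789132/2639990639 ≈ -1.8708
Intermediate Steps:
S(f) = -9 + f²
Z(G) = -903 + 36*G (Z(G) = -3 + (-25 + G)*(-59 + 95) = -3 + (-25 + G)*36 = -3 + (-900 + 36*G) = -903 + 36*G)
I(v) = -9 + v² - v (I(v) = (-9 + v²) - v = -9 + v² - v)
I(-126)/(-8007) + Z(-108/(-143))/(-6917) = (-9 + (-126)² - 1*(-126))/(-8007) + (-903 + 36*(-108/(-143)))/(-6917) = (-9 + 15876 + 126)*(-1/8007) + (-903 + 36*(-108*(-1/143)))*(-1/6917) = 15993*(-1/8007) + (-903 + 36*(108/143))*(-1/6917) = -5331/2669 + (-903 + 3888/143)*(-1/6917) = -5331/2669 - 125241/143*(-1/6917) = -5331/2669 + 125241/989131 = -4938789132/2639990639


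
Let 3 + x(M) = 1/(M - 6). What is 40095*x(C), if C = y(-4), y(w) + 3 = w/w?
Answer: -1002375/8 ≈ -1.2530e+5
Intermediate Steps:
y(w) = -2 (y(w) = -3 + w/w = -3 + 1 = -2)
C = -2
x(M) = -3 + 1/(-6 + M) (x(M) = -3 + 1/(M - 6) = -3 + 1/(-6 + M))
40095*x(C) = 40095*((19 - 3*(-2))/(-6 - 2)) = 40095*((19 + 6)/(-8)) = 40095*(-1/8*25) = 40095*(-25/8) = -1002375/8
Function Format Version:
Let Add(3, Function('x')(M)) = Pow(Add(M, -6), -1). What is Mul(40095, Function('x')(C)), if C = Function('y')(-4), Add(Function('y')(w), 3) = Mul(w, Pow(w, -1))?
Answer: Rational(-1002375, 8) ≈ -1.2530e+5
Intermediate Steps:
Function('y')(w) = -2 (Function('y')(w) = Add(-3, Mul(w, Pow(w, -1))) = Add(-3, 1) = -2)
C = -2
Function('x')(M) = Add(-3, Pow(Add(-6, M), -1)) (Function('x')(M) = Add(-3, Pow(Add(M, -6), -1)) = Add(-3, Pow(Add(-6, M), -1)))
Mul(40095, Function('x')(C)) = Mul(40095, Mul(Pow(Add(-6, -2), -1), Add(19, Mul(-3, -2)))) = Mul(40095, Mul(Pow(-8, -1), Add(19, 6))) = Mul(40095, Mul(Rational(-1, 8), 25)) = Mul(40095, Rational(-25, 8)) = Rational(-1002375, 8)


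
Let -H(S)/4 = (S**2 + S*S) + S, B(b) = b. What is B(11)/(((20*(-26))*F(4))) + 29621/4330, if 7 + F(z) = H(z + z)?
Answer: 169741131/24812632 ≈ 6.8409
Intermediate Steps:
H(S) = -8*S**2 - 4*S (H(S) = -4*((S**2 + S*S) + S) = -4*((S**2 + S**2) + S) = -4*(2*S**2 + S) = -4*(S + 2*S**2) = -8*S**2 - 4*S)
F(z) = -7 - 8*z*(1 + 4*z) (F(z) = -7 - 4*(z + z)*(1 + 2*(z + z)) = -7 - 4*2*z*(1 + 2*(2*z)) = -7 - 4*2*z*(1 + 4*z) = -7 - 8*z*(1 + 4*z))
B(11)/(((20*(-26))*F(4))) + 29621/4330 = 11/(((20*(-26))*(-7 - 8*4*(1 + 4*4)))) + 29621/4330 = 11/((-520*(-7 - 8*4*(1 + 16)))) + 29621*(1/4330) = 11/((-520*(-7 - 8*4*17))) + 29621/4330 = 11/((-520*(-7 - 544))) + 29621/4330 = 11/((-520*(-551))) + 29621/4330 = 11/286520 + 29621/4330 = 169741131/24812632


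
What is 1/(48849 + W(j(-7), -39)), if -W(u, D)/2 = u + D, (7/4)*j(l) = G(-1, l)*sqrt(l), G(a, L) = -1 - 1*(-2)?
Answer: 342489/16756959367 + 8*I*sqrt(7)/16756959367 ≈ 2.0439e-5 + 1.2631e-9*I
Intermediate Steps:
G(a, L) = 1 (G(a, L) = -1 + 2 = 1)
j(l) = 4*sqrt(l)/7 (j(l) = 4*(1*sqrt(l))/7 = 4*sqrt(l)/7)
W(u, D) = -2*D - 2*u (W(u, D) = -2*(u + D) = -2*(D + u) = -2*D - 2*u)
1/(48849 + W(j(-7), -39)) = 1/(48849 + (-2*(-39) - 8*sqrt(-7)/7)) = 1/(48849 + (78 - 8*I*sqrt(7)/7)) = 1/(48927 - 8*I*sqrt(7)/7)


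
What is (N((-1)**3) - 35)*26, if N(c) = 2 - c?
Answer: -832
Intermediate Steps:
(N((-1)**3) - 35)*26 = ((2 - 1*(-1)**3) - 35)*26 = ((2 - 1*(-1)) - 35)*26 = ((2 + 1) - 35)*26 = (3 - 35)*26 = -32*26 = -832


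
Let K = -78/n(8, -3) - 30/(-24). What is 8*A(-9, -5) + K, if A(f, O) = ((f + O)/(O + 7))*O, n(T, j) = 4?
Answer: 1047/4 ≈ 261.75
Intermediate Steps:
A(f, O) = O*(O + f)/(7 + O) (A(f, O) = ((O + f)/(7 + O))*O = O*(O + f)/(7 + O))
K = -73/4 (K = -78/4 - 30/(-24) = -78*1/4 - 30*(-1/24) = -39/2 + 5/4 = -73/4 ≈ -18.250)
8*A(-9, -5) + K = 8*(-5*(-5 - 9)/(7 - 5)) - 73/4 = 8*(-5*(-14)/2) - 73/4 = 8*(-5*1/2*(-14)) - 73/4 = 8*35 - 73/4 = 280 - 73/4 = 1047/4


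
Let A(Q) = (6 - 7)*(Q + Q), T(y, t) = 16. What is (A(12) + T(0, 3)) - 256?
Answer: -264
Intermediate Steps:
A(Q) = -2*Q
(A(12) + T(0, 3)) - 256 = (-2*12 + 16) - 256 = (-24 + 16) - 256 = -8 - 256 = -264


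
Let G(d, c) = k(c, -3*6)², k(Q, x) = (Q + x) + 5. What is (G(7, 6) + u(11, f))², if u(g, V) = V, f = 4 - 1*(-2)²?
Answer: 2401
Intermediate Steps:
f = 0 (f = 4 - 1*4 = 4 - 4 = 0)
k(Q, x) = 5 + Q + x
G(d, c) = (-13 + c)² (G(d, c) = (5 + c - 3*6)² = (5 + c - 18)² = (-13 + c)²)
(G(7, 6) + u(11, f))² = ((-13 + 6)² + 0)² = ((-7)² + 0)² = (49 + 0)² = 49² = 2401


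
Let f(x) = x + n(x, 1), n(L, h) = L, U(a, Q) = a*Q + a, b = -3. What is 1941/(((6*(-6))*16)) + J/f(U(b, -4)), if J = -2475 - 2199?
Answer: -50503/192 ≈ -263.04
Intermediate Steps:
U(a, Q) = a + Q*a (U(a, Q) = Q*a + a = a + Q*a)
J = -4674
f(x) = 2*x (f(x) = x + x = 2*x)
1941/(((6*(-6))*16)) + J/f(U(b, -4)) = 1941/(((6*(-6))*16)) - 4674*(-1/(6*(1 - 4))) = 1941/((-36*16)) - 4674/(2*(-3*(-3))) = 1941/(-576) - 4674/(2*9) = 1941*(-1/576) - 4674/18 = -647/192 - 4674*1/18 = -647/192 - 779/3 = -50503/192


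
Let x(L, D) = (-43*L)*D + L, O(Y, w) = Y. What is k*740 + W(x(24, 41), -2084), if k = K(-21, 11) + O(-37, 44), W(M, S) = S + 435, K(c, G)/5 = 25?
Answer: 63471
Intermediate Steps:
x(L, D) = L - 43*D*L (x(L, D) = -43*D*L + L = L - 43*D*L)
K(c, G) = 125 (K(c, G) = 5*25 = 125)
W(M, S) = 435 + S
k = 88 (k = 125 - 37 = 88)
k*740 + W(x(24, 41), -2084) = 88*740 + (435 - 2084) = 65120 - 1649 = 63471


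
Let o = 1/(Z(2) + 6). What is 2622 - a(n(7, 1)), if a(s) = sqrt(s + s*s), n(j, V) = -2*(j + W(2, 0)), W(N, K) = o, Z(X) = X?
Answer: 2622 - sqrt(3021)/4 ≈ 2608.3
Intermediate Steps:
o = 1/8 (o = 1/(2 + 6) = 1/8 ≈ 0.12500)
W(N, K) = 1/8
n(j, V) = -1/4 - 2*j (n(j, V) = -2*(j + 1/8) = -2*(1/8 + j) = -1/4 - 2*j)
a(s) = sqrt(s + s**2)
2622 - a(n(7, 1)) = 2622 - sqrt((-1/4 - 2*7)*(1 + (-1/4 - 2*7))) = 2622 - sqrt((-1/4 - 14)*(1 + (-1/4 - 14))) = 2622 - sqrt(-57*(1 - 57/4)/4) = 2622 - sqrt(-57/4*(-53/4)) = 2622 - sqrt(3021/16) = 2622 - sqrt(3021)/4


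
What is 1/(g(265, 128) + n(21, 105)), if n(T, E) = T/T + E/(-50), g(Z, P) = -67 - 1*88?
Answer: -10/1561 ≈ -0.0064062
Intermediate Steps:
g(Z, P) = -155 (g(Z, P) = -67 - 88 = -155)
n(T, E) = 1 - E/50 (n(T, E) = 1 + E*(-1/50) = 1 - E/50)
1/(g(265, 128) + n(21, 105)) = 1/(-155 + (1 - 1/50*105)) = 1/(-155 + (1 - 21/10)) = 1/(-155 - 11/10) = 1/(-1561/10) = -10/1561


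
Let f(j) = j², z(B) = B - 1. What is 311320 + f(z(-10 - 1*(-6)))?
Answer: 311345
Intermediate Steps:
z(B) = -1 + B
311320 + f(z(-10 - 1*(-6))) = 311320 + (-1 + (-10 - 1*(-6)))² = 311320 + (-1 + (-10 + 6))² = 311320 + (-1 - 4)² = 311320 + (-5)² = 311320 + 25 = 311345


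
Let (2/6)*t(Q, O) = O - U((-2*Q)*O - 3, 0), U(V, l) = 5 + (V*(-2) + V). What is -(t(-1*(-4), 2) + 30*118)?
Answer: -3474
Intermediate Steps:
U(V, l) = 5 - V (U(V, l) = 5 + (-2*V + V) = 5 - V)
t(Q, O) = -24 + 3*O - 6*O*Q (t(Q, O) = 3*(O - (5 - ((-2*Q)*O - 3))) = 3*(O - (5 - (-2*O*Q - 3))) = 3*(O - (5 - (-3 - 2*O*Q))) = 3*(O - (5 + (3 + 2*O*Q))) = 3*(O - (8 + 2*O*Q)) = 3*(O + (-8 - 2*O*Q)) = 3*(-8 + O - 2*O*Q) = -24 + 3*O - 6*O*Q)
-(t(-1*(-4), 2) + 30*118) = -((-24 + 3*2 - 6*2*(-1*(-4))) + 30*118) = -((-24 + 6 - 6*2*4) + 3540) = -((-24 + 6 - 48) + 3540) = -(-66 + 3540) = -1*3474 = -3474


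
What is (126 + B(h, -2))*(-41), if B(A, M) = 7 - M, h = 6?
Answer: -5535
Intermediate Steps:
(126 + B(h, -2))*(-41) = (126 + (7 - 1*(-2)))*(-41) = (126 + (7 + 2))*(-41) = (126 + 9)*(-41) = 135*(-41) = -5535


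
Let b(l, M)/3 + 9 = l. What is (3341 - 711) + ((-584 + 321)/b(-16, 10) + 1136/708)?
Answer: 3886789/1475 ≈ 2635.1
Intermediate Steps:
b(l, M) = -27 + 3*l
(3341 - 711) + ((-584 + 321)/b(-16, 10) + 1136/708) = (3341 - 711) + ((-584 + 321)/(-27 + 3*(-16)) + 1136/708) = 2630 + (-263/(-27 - 48) + 1136*(1/708)) = 2630 + (-263/(-75) + 284/177) = 2630 + (-263*(-1/75) + 284/177) = 2630 + (263/75 + 284/177) = 2630 + 7539/1475 = 3886789/1475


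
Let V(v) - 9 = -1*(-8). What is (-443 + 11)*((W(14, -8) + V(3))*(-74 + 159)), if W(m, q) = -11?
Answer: -220320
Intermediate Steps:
V(v) = 17 (V(v) = 9 - 1*(-8) = 9 + 8 = 17)
(-443 + 11)*((W(14, -8) + V(3))*(-74 + 159)) = (-443 + 11)*((-11 + 17)*(-74 + 159)) = -2592*85 = -432*510 = -220320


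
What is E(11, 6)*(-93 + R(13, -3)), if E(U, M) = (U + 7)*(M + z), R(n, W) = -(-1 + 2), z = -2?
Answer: -6768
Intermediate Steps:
R(n, W) = -1 (R(n, W) = -1*1 = -1)
E(U, M) = (-2 + M)*(7 + U) (E(U, M) = (U + 7)*(M - 2) = (7 + U)*(-2 + M) = (-2 + M)*(7 + U))
E(11, 6)*(-93 + R(13, -3)) = (-14 - 2*11 + 7*6 + 6*11)*(-93 - 1) = (-14 - 22 + 42 + 66)*(-94) = 72*(-94) = -6768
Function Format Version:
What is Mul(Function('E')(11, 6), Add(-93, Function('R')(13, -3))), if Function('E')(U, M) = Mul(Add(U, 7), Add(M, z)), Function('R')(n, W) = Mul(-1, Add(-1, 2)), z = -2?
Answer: -6768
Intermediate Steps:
Function('R')(n, W) = -1 (Function('R')(n, W) = Mul(-1, 1) = -1)
Function('E')(U, M) = Mul(Add(-2, M), Add(7, U)) (Function('E')(U, M) = Mul(Add(U, 7), Add(M, -2)) = Mul(Add(7, U), Add(-2, M)) = Mul(Add(-2, M), Add(7, U)))
Mul(Function('E')(11, 6), Add(-93, Function('R')(13, -3))) = Mul(Add(-14, Mul(-2, 11), Mul(7, 6), Mul(6, 11)), Add(-93, -1)) = Mul(Add(-14, -22, 42, 66), -94) = Mul(72, -94) = -6768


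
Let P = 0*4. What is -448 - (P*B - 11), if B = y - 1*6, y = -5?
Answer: -437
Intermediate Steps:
P = 0
B = -11 (B = -5 - 1*6 = -5 - 6 = -11)
-448 - (P*B - 11) = -448 - (0*(-11) - 11) = -448 - (0 - 11) = -448 - 1*(-11) = -448 + 11 = -437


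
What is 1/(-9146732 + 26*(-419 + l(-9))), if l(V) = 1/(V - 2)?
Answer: -11/100733912 ≈ -1.0920e-7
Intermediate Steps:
l(V) = 1/(-2 + V)
1/(-9146732 + 26*(-419 + l(-9))) = 1/(-9146732 + 26*(-419 + 1/(-2 - 9))) = 1/(-9146732 + 26*(-419 + 1/(-11))) = 1/(-9146732 + 26*(-419 - 1/11)) = 1/(-9146732 + 26*(-4610/11)) = 1/(-9146732 - 119860/11) = 1/(-100733912/11) = -11/100733912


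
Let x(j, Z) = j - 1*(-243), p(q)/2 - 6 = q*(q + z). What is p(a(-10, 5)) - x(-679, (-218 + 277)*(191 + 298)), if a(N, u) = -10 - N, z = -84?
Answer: 448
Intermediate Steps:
p(q) = 12 + 2*q*(-84 + q) (p(q) = 12 + 2*(q*(q - 84)) = 12 + 2*(q*(-84 + q)) = 12 + 2*q*(-84 + q))
x(j, Z) = 243 + j (x(j, Z) = j + 243 = 243 + j)
p(a(-10, 5)) - x(-679, (-218 + 277)*(191 + 298)) = (12 - 168*(-10 - 1*(-10)) + 2*(-10 - 1*(-10))²) - (243 - 679) = (12 - 168*(-10 + 10) + 2*(-10 + 10)²) - 1*(-436) = (12 - 168*0 + 2*0²) + 436 = (12 + 0 + 2*0) + 436 = (12 + 0 + 0) + 436 = 12 + 436 = 448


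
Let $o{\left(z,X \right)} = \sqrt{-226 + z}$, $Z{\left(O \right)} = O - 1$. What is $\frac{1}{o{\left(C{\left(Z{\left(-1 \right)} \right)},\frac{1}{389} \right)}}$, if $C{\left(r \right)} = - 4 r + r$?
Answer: $- \frac{i \sqrt{55}}{110} \approx - 0.06742 i$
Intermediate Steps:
$Z{\left(O \right)} = -1 + O$
$C{\left(r \right)} = - 3 r$
$\frac{1}{o{\left(C{\left(Z{\left(-1 \right)} \right)},\frac{1}{389} \right)}} = \frac{1}{\sqrt{-226 - 3 \left(-1 - 1\right)}} = \frac{1}{\sqrt{-226 - -6}} = \frac{1}{\sqrt{-226 + 6}} = \frac{1}{\sqrt{-220}} = \frac{1}{2 i \sqrt{55}} = - \frac{i \sqrt{55}}{110}$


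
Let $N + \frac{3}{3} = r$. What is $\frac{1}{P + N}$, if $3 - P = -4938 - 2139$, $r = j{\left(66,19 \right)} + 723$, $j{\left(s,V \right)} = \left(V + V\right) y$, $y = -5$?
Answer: $\frac{1}{7612} \approx 0.00013137$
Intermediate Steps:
$j{\left(s,V \right)} = - 10 V$ ($j{\left(s,V \right)} = \left(V + V\right) \left(-5\right) = 2 V \left(-5\right) = - 10 V$)
$r = 533$ ($r = \left(-10\right) 19 + 723 = -190 + 723 = 533$)
$P = 7080$ ($P = 3 - \left(-4938 - 2139\right) = 3 - -7077 = 3 + 7077 = 7080$)
$N = 532$ ($N = -1 + 533 = 532$)
$\frac{1}{P + N} = \frac{1}{7080 + 532} = \frac{1}{7612}$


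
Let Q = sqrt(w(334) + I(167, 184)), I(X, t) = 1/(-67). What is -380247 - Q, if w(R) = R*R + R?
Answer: -380247 - sqrt(502274143)/67 ≈ -3.8058e+5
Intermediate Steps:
I(X, t) = -1/67
w(R) = R + R**2 (w(R) = R**2 + R = R + R**2)
Q = sqrt(502274143)/67 (Q = sqrt(334*(1 + 334) - 1/67) = sqrt(334*335 - 1/67) = sqrt(111890 - 1/67) = sqrt(7496629/67) = sqrt(502274143)/67 ≈ 334.50)
-380247 - Q = -380247 - sqrt(502274143)/67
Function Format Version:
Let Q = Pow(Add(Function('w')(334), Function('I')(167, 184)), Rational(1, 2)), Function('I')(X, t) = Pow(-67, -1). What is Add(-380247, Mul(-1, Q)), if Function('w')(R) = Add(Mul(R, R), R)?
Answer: Add(-380247, Mul(Rational(-1, 67), Pow(502274143, Rational(1, 2)))) ≈ -3.8058e+5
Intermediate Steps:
Function('I')(X, t) = Rational(-1, 67)
Function('w')(R) = Add(R, Pow(R, 2)) (Function('w')(R) = Add(Pow(R, 2), R) = Add(R, Pow(R, 2)))
Q = Mul(Rational(1, 67), Pow(502274143, Rational(1, 2))) (Q = Pow(Add(Mul(334, Add(1, 334)), Rational(-1, 67)), Rational(1, 2)) = Pow(Add(Mul(334, 335), Rational(-1, 67)), Rational(1, 2)) = Pow(Add(111890, Rational(-1, 67)), Rational(1, 2)) = Pow(Rational(7496629, 67), Rational(1, 2)) = Mul(Rational(1, 67), Pow(502274143, Rational(1, 2))) ≈ 334.50)
Add(-380247, Mul(-1, Q)) = Add(-380247, Mul(-1, Mul(Rational(1, 67), Pow(502274143, Rational(1, 2))))) = Add(-380247, Mul(Rational(-1, 67), Pow(502274143, Rational(1, 2))))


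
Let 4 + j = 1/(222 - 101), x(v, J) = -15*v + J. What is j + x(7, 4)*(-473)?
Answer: 5780050/121 ≈ 47769.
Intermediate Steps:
x(v, J) = J - 15*v
j = -483/121 (j = -4 + 1/(222 - 101) = -4 + 1/121 = -483/121 ≈ -3.9917)
j + x(7, 4)*(-473) = -483/121 + (4 - 15*7)*(-473) = -483/121 + (4 - 105)*(-473) = -483/121 - 101*(-473) = -483/121 + 47773 = 5780050/121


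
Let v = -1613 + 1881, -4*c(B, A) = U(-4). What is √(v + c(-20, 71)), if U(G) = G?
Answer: √269 ≈ 16.401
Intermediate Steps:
c(B, A) = 1 (c(B, A) = -¼*(-4) = 1)
v = 268
√(v + c(-20, 71)) = √(268 + 1) = √269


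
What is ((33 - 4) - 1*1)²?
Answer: 784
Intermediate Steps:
((33 - 4) - 1*1)² = (29 - 1)² = 28² = 784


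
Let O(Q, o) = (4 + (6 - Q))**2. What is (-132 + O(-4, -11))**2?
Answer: 4096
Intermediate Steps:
O(Q, o) = (10 - Q)**2
(-132 + O(-4, -11))**2 = (-132 + (-10 - 4)**2)**2 = (-132 + (-14)**2)**2 = (-132 + 196)**2 = 64**2 = 4096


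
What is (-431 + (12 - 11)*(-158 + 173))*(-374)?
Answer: 155584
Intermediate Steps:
(-431 + (12 - 11)*(-158 + 173))*(-374) = (-431 + 1*15)*(-374) = (-431 + 15)*(-374) = -416*(-374) = 155584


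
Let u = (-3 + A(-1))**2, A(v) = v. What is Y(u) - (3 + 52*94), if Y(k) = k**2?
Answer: -4635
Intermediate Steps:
u = 16 (u = (-3 - 1)**2 = (-4)**2 = 16)
Y(u) - (3 + 52*94) = 16**2 - (3 + 52*94) = 256 - (3 + 4888) = 256 - 1*4891 = 256 - 4891 = -4635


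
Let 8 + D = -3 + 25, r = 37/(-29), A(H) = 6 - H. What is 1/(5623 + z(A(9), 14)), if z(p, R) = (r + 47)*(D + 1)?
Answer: 29/182957 ≈ 0.00015851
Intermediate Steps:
r = -37/29 (r = 37*(-1/29) = -37/29 ≈ -1.2759)
D = 14 (D = -8 + (-3 + 25) = -8 + 22 = 14)
z(p, R) = 19890/29 (z(p, R) = (-37/29 + 47)*(14 + 1) = (1326/29)*15 = 19890/29)
1/(5623 + z(A(9), 14)) = 1/(5623 + 19890/29) = 1/(182957/29) = 29/182957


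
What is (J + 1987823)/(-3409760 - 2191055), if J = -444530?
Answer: -1543293/5600815 ≈ -0.27555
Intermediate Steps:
(J + 1987823)/(-3409760 - 2191055) = (-444530 + 1987823)/(-3409760 - 2191055) = 1543293/(-5600815) = 1543293*(-1/5600815) = -1543293/5600815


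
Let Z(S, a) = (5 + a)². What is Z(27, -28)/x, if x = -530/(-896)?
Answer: 236992/265 ≈ 894.31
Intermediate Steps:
x = 265/448 (x = -530*(-1/896) = 265/448 ≈ 0.59152)
Z(27, -28)/x = (5 - 28)²/(265/448) = (-23)²*(448/265) = 529*(448/265) = 236992/265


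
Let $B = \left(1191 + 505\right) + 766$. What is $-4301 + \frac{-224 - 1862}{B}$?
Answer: $- \frac{5295574}{1231} \approx -4301.8$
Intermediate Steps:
$B = 2462$ ($B = 1696 + 766 = 2462$)
$-4301 + \frac{-224 - 1862}{B} = -4301 + \frac{-224 - 1862}{2462} = -4301 + \left(-224 - 1862\right) \frac{1}{2462} = -4301 - \frac{1043}{1231} = - \frac{5295574}{1231}$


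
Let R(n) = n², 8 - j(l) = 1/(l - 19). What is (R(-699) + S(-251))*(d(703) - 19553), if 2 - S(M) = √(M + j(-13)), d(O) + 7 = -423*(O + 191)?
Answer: -194328162366 + 994305*I*√622/4 ≈ -1.9433e+11 + 6.1995e+6*I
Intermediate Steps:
d(O) = -80800 - 423*O (d(O) = -7 - 423*(O + 191) = -7 - 423*(191 + O) = -7 + (-80793 - 423*O) = -80800 - 423*O)
j(l) = 8 - 1/(-19 + l) (j(l) = 8 - 1/(l - 19) = 8 - 1/(-19 + l))
S(M) = 2 - √(257/32 + M) (S(M) = 2 - √(M + (-153 + 8*(-13))/(-19 - 13)) = 2 - √(M + (-153 - 104)/(-32)) = 2 - √(M - 1/32*(-257)) = 2 - √(M + 257/32) = 2 - √(257/32 + M))
(R(-699) + S(-251))*(d(703) - 19553) = ((-699)² + (2 - √(514 + 64*(-251))/8))*((-80800 - 423*703) - 19553) = (488601 + (2 - √(514 - 16064)/8))*((-80800 - 297369) - 19553) = (488601 + (2 - 5*I*√622/8))*(-378169 - 19553) = (488601 + (2 - 5*I*√622/8))*(-397722) = (488603 - 5*I*√622/8)*(-397722) = -194328162366 + 994305*I*√622/4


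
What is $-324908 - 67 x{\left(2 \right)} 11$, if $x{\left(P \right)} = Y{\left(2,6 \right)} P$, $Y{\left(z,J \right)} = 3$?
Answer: $-329330$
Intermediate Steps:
$x{\left(P \right)} = 3 P$
$-324908 - 67 x{\left(2 \right)} 11 = -324908 - 67 \cdot 3 \cdot 2 \cdot 11 = -324908 - 67 \cdot 6 \cdot 11 = -324908 - 402 \cdot 11 = -324908 - 4422 = -329330$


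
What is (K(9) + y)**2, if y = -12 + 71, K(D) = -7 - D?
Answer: 1849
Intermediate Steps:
y = 59
(K(9) + y)**2 = ((-7 - 1*9) + 59)**2 = ((-7 - 9) + 59)**2 = (-16 + 59)**2 = 43**2 = 1849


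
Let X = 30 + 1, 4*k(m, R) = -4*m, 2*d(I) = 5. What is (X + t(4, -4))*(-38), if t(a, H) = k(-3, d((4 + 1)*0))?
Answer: -1292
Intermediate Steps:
d(I) = 5/2 (d(I) = (1/2)*5 = 5/2)
k(m, R) = -m (k(m, R) = (-4*m)/4 = -m)
t(a, H) = 3 (t(a, H) = -1*(-3) = 3)
X = 31
(X + t(4, -4))*(-38) = (31 + 3)*(-38) = 34*(-38) = -1292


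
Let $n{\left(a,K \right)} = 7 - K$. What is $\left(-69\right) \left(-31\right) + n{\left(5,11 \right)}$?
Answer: $2135$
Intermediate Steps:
$\left(-69\right) \left(-31\right) + n{\left(5,11 \right)} = \left(-69\right) \left(-31\right) + \left(7 - 11\right) = 2139 + \left(7 - 11\right) = 2139 - 4 = 2135$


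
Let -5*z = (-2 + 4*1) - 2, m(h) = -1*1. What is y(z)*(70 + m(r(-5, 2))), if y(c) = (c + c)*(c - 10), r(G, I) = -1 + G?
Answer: 0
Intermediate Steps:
m(h) = -1
z = 0 (z = -((-2 + 4*1) - 2)/5 = -((-2 + 4) - 2)/5 = -(2 - 2)/5 = -1/5*0 = 0)
y(c) = 2*c*(-10 + c) (y(c) = (2*c)*(-10 + c) = 2*c*(-10 + c))
y(z)*(70 + m(r(-5, 2))) = (2*0*(-10 + 0))*(70 - 1) = (2*0*(-10))*69 = 0*69 = 0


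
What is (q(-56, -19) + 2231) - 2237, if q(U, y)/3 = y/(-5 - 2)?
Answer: 15/7 ≈ 2.1429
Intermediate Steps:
q(U, y) = -3*y/7 (q(U, y) = 3*(y/(-5 - 2)) = 3*(y/(-7)) = 3*(y*(-1/7)) = 3*(-y/7) = -3*y/7)
(q(-56, -19) + 2231) - 2237 = (-3/7*(-19) + 2231) - 2237 = (57/7 + 2231) - 2237 = 15674/7 - 2237 = 15/7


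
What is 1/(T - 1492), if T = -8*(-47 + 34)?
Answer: -1/1388 ≈ -0.00072046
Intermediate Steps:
T = 104 (T = -8*(-13) = 104)
1/(T - 1492) = 1/(104 - 1492) = 1/(-1388) = -1/1388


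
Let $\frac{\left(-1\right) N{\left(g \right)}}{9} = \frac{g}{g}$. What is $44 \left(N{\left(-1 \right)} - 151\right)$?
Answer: $-7040$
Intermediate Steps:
$N{\left(g \right)} = -9$ ($N{\left(g \right)} = - 9 \frac{g}{g} = \left(-9\right) 1 = -9$)
$44 \left(N{\left(-1 \right)} - 151\right) = 44 \left(-9 - 151\right) = 44 \left(-160\right) = -7040$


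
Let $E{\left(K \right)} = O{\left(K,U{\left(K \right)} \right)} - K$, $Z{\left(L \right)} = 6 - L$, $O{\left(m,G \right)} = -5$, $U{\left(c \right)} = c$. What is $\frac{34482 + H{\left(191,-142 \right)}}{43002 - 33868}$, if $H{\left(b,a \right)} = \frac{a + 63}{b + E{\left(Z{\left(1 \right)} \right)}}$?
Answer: $\frac{6241163}{1653254} \approx 3.7751$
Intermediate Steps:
$E{\left(K \right)} = -5 - K$
$H{\left(b,a \right)} = \frac{63 + a}{-10 + b}$ ($H{\left(b,a \right)} = \frac{a + 63}{b - \left(11 - 1\right)} = \frac{63 + a}{b - 10} = \frac{63 + a}{-10 + b}$)
$\frac{34482 + H{\left(191,-142 \right)}}{43002 - 33868} = \frac{34482 + \frac{63 - 142}{-10 + 191}}{43002 - 33868} = \frac{34482 + \frac{1}{181} \left(-79\right)}{9134} = \left(34482 + \frac{1}{181} \left(-79\right)\right) \frac{1}{9134} = \left(34482 - \frac{79}{181}\right) \frac{1}{9134} = \frac{6241163}{181} \cdot \frac{1}{9134} = \frac{6241163}{1653254}$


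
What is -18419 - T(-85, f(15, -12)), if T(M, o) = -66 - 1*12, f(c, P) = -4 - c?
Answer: -18341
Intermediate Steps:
T(M, o) = -78 (T(M, o) = -66 - 12 = -78)
-18419 - T(-85, f(15, -12)) = -18419 - 1*(-78) = -18419 + 78 = -18341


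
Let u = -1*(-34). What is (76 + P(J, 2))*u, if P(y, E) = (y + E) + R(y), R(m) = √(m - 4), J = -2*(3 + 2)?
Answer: 2312 + 34*I*√14 ≈ 2312.0 + 127.22*I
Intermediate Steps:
J = -10 (J = -2*5 = -10)
u = 34
R(m) = √(-4 + m)
P(y, E) = E + y + √(-4 + y) (P(y, E) = (y + E) + √(-4 + y) = (E + y) + √(-4 + y) = E + y + √(-4 + y))
(76 + P(J, 2))*u = (76 + (2 - 10 + √(-4 - 10)))*34 = (76 + (2 - 10 + √(-14)))*34 = (76 + (2 - 10 + I*√14))*34 = (76 + (-8 + I*√14))*34 = (68 + I*√14)*34 = 2312 + 34*I*√14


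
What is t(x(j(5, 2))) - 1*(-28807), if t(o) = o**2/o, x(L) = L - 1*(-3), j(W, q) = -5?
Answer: 28805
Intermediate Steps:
x(L) = 3 + L (x(L) = L + 3 = 3 + L)
t(o) = o
t(x(j(5, 2))) - 1*(-28807) = (3 - 5) - 1*(-28807) = -2 + 28807 = 28805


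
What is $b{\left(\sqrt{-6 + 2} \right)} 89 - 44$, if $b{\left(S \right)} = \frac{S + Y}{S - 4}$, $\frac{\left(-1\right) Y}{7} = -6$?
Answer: $- \frac{3869}{5} - \frac{2047 i}{5} \approx -773.8 - 409.4 i$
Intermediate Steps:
$Y = 42$ ($Y = \left(-7\right) \left(-6\right) = 42$)
$b{\left(S \right)} = \frac{42 + S}{-4 + S}$ ($b{\left(S \right)} = \frac{S + 42}{S - 4} = \frac{42 + S}{-4 + S}$)
$b{\left(\sqrt{-6 + 2} \right)} 89 - 44 = \frac{42 + \sqrt{-6 + 2}}{-4 + \sqrt{-6 + 2}} \cdot 89 - 44 = \frac{42 + \sqrt{-4}}{-4 + \sqrt{-4}} \cdot 89 - 44 = \frac{42 + 2 i}{-4 + 2 i} 89 - 44 = \frac{-4 - 2 i}{20} \left(42 + 2 i\right) 89 - 44 = \frac{\left(-4 - 2 i\right) \left(42 + 2 i\right)}{20} \cdot 89 - 44 = \frac{89 \left(-4 - 2 i\right) \left(42 + 2 i\right)}{20} - 44 = -44 + \frac{89 \left(-4 - 2 i\right) \left(42 + 2 i\right)}{20}$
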